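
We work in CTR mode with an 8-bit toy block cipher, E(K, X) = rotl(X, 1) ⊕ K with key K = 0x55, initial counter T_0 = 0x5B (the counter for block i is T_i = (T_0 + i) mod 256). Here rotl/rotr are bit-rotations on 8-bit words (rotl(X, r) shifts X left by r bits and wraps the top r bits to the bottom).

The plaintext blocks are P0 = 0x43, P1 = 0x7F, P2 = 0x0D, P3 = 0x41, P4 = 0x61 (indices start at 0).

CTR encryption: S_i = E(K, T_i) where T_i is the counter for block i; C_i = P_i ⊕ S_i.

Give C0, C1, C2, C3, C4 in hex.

C0 = 0xA0, C1 = 0x92, C2 = 0xE2, C3 = 0xA8, C4 = 0x8A

C0: T = 0x5B, S = E(K, T) = 0xE3; 0x43 ⊕ 0xE3 = 0xA0.
C1: T = 0x5C, S = E(K, T) = 0xED; 0x7F ⊕ 0xED = 0x92.
C2: T = 0x5D, S = E(K, T) = 0xEF; 0x0D ⊕ 0xEF = 0xE2.
C3: T = 0x5E, S = E(K, T) = 0xE9; 0x41 ⊕ 0xE9 = 0xA8.
C4: T = 0x5F, S = E(K, T) = 0xEB; 0x61 ⊕ 0xEB = 0x8A.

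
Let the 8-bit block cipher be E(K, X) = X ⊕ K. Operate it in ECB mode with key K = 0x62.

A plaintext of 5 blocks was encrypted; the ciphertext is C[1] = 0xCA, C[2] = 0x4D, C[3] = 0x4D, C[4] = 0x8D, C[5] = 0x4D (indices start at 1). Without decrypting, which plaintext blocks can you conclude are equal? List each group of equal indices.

ECB encrypts each block independently with the same key, so equal ciphertext blocks imply equal plaintext blocks.
C[2] = C[3] = C[5] = 0x4D, so P[2] = P[3] = P[5].

P[2] = P[3] = P[5]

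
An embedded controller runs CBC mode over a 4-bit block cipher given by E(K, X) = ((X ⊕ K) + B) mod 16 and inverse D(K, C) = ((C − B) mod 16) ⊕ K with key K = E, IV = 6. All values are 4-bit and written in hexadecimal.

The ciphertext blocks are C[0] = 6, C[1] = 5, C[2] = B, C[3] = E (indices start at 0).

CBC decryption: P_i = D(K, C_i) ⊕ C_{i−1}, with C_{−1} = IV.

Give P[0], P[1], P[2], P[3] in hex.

P[0]: D(K, 6) = 5; 5 ⊕ 6 = 3.
P[1]: D(K, 5) = 4; 4 ⊕ 6 = 2.
P[2]: D(K, B) = E; E ⊕ 5 = B.
P[3]: D(K, E) = D; D ⊕ B = 6.

P[0] = 3, P[1] = 2, P[2] = B, P[3] = 6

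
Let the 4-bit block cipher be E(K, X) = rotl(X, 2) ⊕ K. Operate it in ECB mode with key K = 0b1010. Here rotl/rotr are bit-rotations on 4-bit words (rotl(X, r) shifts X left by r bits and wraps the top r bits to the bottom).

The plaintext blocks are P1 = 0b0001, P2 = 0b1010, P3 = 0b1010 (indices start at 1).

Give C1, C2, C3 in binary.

C1 = 0b1110, C2 = 0b0000, C3 = 0b0000

ECB encryption: C_i = E(K, P_i).
C1: E(K, 0b0001) = 0b1110.
C2: E(K, 0b1010) = 0b0000.
C3: E(K, 0b1010) = 0b0000.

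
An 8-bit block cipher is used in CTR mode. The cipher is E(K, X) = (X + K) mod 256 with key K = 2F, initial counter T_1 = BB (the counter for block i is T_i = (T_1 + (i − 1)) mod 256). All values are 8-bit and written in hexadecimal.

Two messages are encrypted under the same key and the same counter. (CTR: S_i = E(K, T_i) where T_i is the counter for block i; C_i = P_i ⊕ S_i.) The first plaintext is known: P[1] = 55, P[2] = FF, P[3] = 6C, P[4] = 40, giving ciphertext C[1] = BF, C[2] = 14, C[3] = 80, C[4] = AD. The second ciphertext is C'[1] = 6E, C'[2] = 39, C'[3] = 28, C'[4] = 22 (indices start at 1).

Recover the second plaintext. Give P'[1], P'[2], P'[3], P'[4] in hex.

In CTR with a reused counter, both messages share the same keystream S_i, so C_i ⊕ C'_i = P_i ⊕ P'_i and thus P'_i = P_i ⊕ C_i ⊕ C'_i.
P'[1]: 55 ⊕ BF ⊕ 6E = 84.
P'[2]: FF ⊕ 14 ⊕ 39 = D2.
P'[3]: 6C ⊕ 80 ⊕ 28 = C4.
P'[4]: 40 ⊕ AD ⊕ 22 = CF.

P'[1] = 84, P'[2] = D2, P'[3] = C4, P'[4] = CF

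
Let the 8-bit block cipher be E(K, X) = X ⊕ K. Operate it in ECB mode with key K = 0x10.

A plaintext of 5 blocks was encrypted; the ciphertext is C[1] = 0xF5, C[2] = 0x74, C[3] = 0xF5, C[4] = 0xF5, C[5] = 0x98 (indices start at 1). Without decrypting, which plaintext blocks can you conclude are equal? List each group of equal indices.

ECB encrypts each block independently with the same key, so equal ciphertext blocks imply equal plaintext blocks.
C[1] = C[3] = C[4] = 0xF5, so P[1] = P[3] = P[4].

P[1] = P[3] = P[4]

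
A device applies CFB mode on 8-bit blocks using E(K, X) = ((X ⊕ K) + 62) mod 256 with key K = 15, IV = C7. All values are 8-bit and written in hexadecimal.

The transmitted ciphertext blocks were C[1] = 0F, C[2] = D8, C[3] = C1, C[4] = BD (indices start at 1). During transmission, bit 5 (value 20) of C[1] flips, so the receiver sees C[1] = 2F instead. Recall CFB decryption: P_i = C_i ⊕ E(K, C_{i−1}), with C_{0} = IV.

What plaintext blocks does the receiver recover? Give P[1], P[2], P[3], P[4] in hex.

P[1] = 1B, P[2] = 44, P[3] = EE, P[4] = 8B

Only C[1] changed, to 2F. In CFB, a change in C_i flips the same bit in P_i and garbles P_{i+1}. Decrypting the received ciphertext:
P[1]: E(K, C7) = 34; 2F ⊕ 34 = 1B.
P[2]: E(K, 2F) = 9C; D8 ⊕ 9C = 44.
P[3]: E(K, D8) = 2F; C1 ⊕ 2F = EE.
P[4]: E(K, C1) = 36; BD ⊕ 36 = 8B.
Blocks that differ from the original plaintext: P[1], P[2].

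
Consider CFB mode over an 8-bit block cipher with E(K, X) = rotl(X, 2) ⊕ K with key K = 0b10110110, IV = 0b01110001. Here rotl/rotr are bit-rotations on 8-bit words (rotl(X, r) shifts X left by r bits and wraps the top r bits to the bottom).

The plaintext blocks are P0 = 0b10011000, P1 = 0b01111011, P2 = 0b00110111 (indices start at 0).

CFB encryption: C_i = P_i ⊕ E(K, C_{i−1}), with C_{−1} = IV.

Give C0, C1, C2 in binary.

C0 = 0b11101011, C1 = 0b01100010, C2 = 0b00001000

C0: E(K, 0b01110001) = 0b01110011; 0b10011000 ⊕ 0b01110011 = 0b11101011.
C1: E(K, 0b11101011) = 0b00011001; 0b01111011 ⊕ 0b00011001 = 0b01100010.
C2: E(K, 0b01100010) = 0b00111111; 0b00110111 ⊕ 0b00111111 = 0b00001000.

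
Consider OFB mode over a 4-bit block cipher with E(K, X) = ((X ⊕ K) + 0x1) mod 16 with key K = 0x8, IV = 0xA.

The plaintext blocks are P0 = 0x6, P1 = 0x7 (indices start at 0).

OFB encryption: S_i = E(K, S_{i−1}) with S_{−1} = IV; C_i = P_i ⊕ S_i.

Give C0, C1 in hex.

C0 = 0x5, C1 = 0xB

C0: S = E(K, 0xA) = 0x3; 0x6 ⊕ 0x3 = 0x5.
C1: S = E(K, 0x3) = 0xC; 0x7 ⊕ 0xC = 0xB.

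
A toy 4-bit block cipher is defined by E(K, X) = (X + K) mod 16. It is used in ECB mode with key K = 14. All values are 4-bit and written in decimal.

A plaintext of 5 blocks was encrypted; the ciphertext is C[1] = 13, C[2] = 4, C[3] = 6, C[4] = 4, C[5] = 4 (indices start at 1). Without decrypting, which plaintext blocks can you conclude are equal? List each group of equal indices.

P[2] = P[4] = P[5]

ECB encrypts each block independently with the same key, so equal ciphertext blocks imply equal plaintext blocks.
C[2] = C[4] = C[5] = 4, so P[2] = P[4] = P[5].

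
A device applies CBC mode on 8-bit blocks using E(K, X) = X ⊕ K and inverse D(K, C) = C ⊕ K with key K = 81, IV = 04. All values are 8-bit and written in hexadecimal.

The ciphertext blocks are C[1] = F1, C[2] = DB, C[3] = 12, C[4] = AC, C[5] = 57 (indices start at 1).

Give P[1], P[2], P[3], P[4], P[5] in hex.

P[1] = 74, P[2] = AB, P[3] = 48, P[4] = 3F, P[5] = 7A

CBC decryption: P_i = D(K, C_i) ⊕ C_{i−1}, with C_{0} = IV.
P[1]: D(K, F1) = 70; 70 ⊕ 04 = 74.
P[2]: D(K, DB) = 5A; 5A ⊕ F1 = AB.
P[3]: D(K, 12) = 93; 93 ⊕ DB = 48.
P[4]: D(K, AC) = 2D; 2D ⊕ 12 = 3F.
P[5]: D(K, 57) = D6; D6 ⊕ AC = 7A.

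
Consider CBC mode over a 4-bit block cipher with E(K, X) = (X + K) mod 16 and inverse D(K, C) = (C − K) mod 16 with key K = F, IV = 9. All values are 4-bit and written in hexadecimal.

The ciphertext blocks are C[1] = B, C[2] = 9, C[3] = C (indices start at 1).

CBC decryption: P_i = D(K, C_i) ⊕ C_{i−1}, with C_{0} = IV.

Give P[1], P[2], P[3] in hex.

P[1] = 5, P[2] = 1, P[3] = 4

P[1]: D(K, B) = C; C ⊕ 9 = 5.
P[2]: D(K, 9) = A; A ⊕ B = 1.
P[3]: D(K, C) = D; D ⊕ 9 = 4.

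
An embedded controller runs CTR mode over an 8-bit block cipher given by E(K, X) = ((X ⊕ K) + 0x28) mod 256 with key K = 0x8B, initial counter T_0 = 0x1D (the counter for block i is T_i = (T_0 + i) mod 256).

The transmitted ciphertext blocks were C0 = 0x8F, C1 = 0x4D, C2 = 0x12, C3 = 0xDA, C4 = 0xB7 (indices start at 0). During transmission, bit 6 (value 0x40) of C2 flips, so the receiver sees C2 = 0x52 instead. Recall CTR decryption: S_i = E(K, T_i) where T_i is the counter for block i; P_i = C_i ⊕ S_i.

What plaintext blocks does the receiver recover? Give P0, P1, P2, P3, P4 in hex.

Only C2 changed, to 0x52. In CTR, a change in C_i flips the same bit in P_i only; the keystream is unaffected. Decrypting the received ciphertext:
P0: T = 0x1D, S = E(K, T) = 0xBE; 0x8F ⊕ 0xBE = 0x31.
P1: T = 0x1E, S = E(K, T) = 0xBD; 0x4D ⊕ 0xBD = 0xF0.
P2: T = 0x1F, S = E(K, T) = 0xBC; 0x52 ⊕ 0xBC = 0xEE.
P3: T = 0x20, S = E(K, T) = 0xD3; 0xDA ⊕ 0xD3 = 0x09.
P4: T = 0x21, S = E(K, T) = 0xD2; 0xB7 ⊕ 0xD2 = 0x65.
Blocks that differ from the original plaintext: P2.

P0 = 0x31, P1 = 0xF0, P2 = 0xEE, P3 = 0x09, P4 = 0x65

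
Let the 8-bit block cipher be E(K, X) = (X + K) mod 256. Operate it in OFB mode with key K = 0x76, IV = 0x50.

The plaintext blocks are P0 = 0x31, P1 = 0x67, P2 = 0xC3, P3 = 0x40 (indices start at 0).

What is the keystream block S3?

OFB encryption: S_i = E(K, S_{i−1}) with S_{−1} = IV; C_i = P_i ⊕ S_i.
C0: S = E(K, 0x50) = 0xC6; 0x31 ⊕ 0xC6 = 0xF7.
C1: S = E(K, 0xC6) = 0x3C; 0x67 ⊕ 0x3C = 0x5B.
C2: S = E(K, 0x3C) = 0xB2; 0xC3 ⊕ 0xB2 = 0x71.
C3: S = E(K, 0xB2) = 0x28; 0x40 ⊕ 0x28 = 0x68.
So S3 = 0x28.

0x28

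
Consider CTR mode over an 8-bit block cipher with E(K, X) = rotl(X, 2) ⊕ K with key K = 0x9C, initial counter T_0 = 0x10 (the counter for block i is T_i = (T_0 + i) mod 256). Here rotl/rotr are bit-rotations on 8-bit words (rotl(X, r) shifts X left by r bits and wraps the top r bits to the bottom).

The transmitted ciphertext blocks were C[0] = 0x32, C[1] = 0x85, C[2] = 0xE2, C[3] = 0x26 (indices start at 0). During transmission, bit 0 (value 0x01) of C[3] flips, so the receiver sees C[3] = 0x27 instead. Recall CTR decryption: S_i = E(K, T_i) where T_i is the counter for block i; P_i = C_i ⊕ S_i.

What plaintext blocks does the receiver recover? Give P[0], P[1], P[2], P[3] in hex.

Only C[3] changed, to 0x27. In CTR, a change in C_i flips the same bit in P_i only; the keystream is unaffected. Decrypting the received ciphertext:
P[0]: T = 0x10, S = E(K, T) = 0xDC; 0x32 ⊕ 0xDC = 0xEE.
P[1]: T = 0x11, S = E(K, T) = 0xD8; 0x85 ⊕ 0xD8 = 0x5D.
P[2]: T = 0x12, S = E(K, T) = 0xD4; 0xE2 ⊕ 0xD4 = 0x36.
P[3]: T = 0x13, S = E(K, T) = 0xD0; 0x27 ⊕ 0xD0 = 0xF7.
Blocks that differ from the original plaintext: P[3].

P[0] = 0xEE, P[1] = 0x5D, P[2] = 0x36, P[3] = 0xF7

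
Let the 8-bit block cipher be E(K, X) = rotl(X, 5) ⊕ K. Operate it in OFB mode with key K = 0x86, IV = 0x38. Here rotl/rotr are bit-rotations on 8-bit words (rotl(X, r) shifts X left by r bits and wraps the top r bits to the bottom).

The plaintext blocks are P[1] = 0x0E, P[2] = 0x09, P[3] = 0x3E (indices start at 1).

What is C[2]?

OFB encryption: S_i = E(K, S_{i−1}) with S_{0} = IV; C_i = P_i ⊕ S_i.
C[1]: S = E(K, 0x38) = 0x81; 0x0E ⊕ 0x81 = 0x8F.
C[2]: S = E(K, 0x81) = 0xB6; 0x09 ⊕ 0xB6 = 0xBF.

C[2] = 0xBF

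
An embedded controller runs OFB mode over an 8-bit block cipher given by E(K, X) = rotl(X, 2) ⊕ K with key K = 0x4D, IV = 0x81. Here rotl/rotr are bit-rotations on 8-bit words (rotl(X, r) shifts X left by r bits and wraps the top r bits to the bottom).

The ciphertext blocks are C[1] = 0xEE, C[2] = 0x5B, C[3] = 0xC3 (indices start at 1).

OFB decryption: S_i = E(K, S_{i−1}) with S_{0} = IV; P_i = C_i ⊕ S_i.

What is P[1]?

P[1]: S = E(K, 0x81) = 0x4B; 0xEE ⊕ 0x4B = 0xA5.

P[1] = 0xA5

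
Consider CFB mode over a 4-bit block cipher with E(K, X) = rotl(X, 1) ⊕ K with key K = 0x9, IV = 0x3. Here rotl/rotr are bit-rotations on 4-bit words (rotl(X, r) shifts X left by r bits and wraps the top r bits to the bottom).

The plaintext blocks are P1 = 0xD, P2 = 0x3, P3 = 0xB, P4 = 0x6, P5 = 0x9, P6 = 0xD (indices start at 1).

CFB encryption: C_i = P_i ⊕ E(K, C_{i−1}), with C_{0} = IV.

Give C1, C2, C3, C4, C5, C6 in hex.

C1 = 0x2, C2 = 0xE, C3 = 0xF, C4 = 0x0, C5 = 0x0, C6 = 0x4

C1: E(K, 0x3) = 0xF; 0xD ⊕ 0xF = 0x2.
C2: E(K, 0x2) = 0xD; 0x3 ⊕ 0xD = 0xE.
C3: E(K, 0xE) = 0x4; 0xB ⊕ 0x4 = 0xF.
C4: E(K, 0xF) = 0x6; 0x6 ⊕ 0x6 = 0x0.
C5: E(K, 0x0) = 0x9; 0x9 ⊕ 0x9 = 0x0.
C6: E(K, 0x0) = 0x9; 0xD ⊕ 0x9 = 0x4.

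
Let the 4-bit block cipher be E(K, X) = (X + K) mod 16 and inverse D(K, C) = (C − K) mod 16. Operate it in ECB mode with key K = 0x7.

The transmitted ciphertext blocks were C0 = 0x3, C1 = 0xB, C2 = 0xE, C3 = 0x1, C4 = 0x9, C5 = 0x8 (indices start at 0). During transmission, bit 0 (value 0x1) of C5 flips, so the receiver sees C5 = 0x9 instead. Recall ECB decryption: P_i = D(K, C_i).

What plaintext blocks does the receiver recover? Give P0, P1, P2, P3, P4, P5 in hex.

P0 = 0xC, P1 = 0x4, P2 = 0x7, P3 = 0xA, P4 = 0x2, P5 = 0x2

Only C5 changed, to 0x9. In ECB, a change in C_i affects only P_i. Decrypting the received ciphertext:
P0: D(K, 0x3) = 0xC.
P1: D(K, 0xB) = 0x4.
P2: D(K, 0xE) = 0x7.
P3: D(K, 0x1) = 0xA.
P4: D(K, 0x9) = 0x2.
P5: D(K, 0x9) = 0x2.
Blocks that differ from the original plaintext: P5.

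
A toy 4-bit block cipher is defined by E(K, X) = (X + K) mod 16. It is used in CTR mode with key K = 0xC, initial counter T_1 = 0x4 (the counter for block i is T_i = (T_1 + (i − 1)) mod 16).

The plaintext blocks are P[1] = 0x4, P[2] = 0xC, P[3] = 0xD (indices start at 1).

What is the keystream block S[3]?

0x2

CTR encryption: S_i = E(K, T_i) where T_i is the counter for block i; C_i = P_i ⊕ S_i.
C[1]: T = 0x4, S = E(K, T) = 0x0; 0x4 ⊕ 0x0 = 0x4.
C[2]: T = 0x5, S = E(K, T) = 0x1; 0xC ⊕ 0x1 = 0xD.
C[3]: T = 0x6, S = E(K, T) = 0x2; 0xD ⊕ 0x2 = 0xF.
So S[3] = 0x2.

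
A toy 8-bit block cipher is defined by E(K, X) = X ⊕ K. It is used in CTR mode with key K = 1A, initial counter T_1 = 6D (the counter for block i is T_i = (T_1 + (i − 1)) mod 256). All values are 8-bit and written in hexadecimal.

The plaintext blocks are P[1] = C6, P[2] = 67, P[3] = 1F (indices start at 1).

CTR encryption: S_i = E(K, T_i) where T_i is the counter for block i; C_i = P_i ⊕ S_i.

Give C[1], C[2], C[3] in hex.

C[1] = B1, C[2] = 13, C[3] = 6A

C[1]: T = 6D, S = E(K, T) = 77; C6 ⊕ 77 = B1.
C[2]: T = 6E, S = E(K, T) = 74; 67 ⊕ 74 = 13.
C[3]: T = 6F, S = E(K, T) = 75; 1F ⊕ 75 = 6A.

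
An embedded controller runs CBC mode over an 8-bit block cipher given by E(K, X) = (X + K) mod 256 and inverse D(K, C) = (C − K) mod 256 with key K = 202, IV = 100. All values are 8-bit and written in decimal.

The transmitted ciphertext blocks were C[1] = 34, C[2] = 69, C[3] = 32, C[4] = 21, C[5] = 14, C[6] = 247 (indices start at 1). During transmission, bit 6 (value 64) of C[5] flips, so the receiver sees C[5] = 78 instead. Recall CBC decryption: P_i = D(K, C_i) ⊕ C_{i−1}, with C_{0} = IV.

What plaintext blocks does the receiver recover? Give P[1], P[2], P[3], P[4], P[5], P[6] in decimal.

P[1] = 60, P[2] = 89, P[3] = 19, P[4] = 107, P[5] = 145, P[6] = 99

Only C[5] changed, to 78. In CBC, a change in C_i garbles P_i and flips the same bit in P_{i+1}. Decrypting the received ciphertext:
P[1]: D(K, 34) = 88; 88 ⊕ 100 = 60.
P[2]: D(K, 69) = 123; 123 ⊕ 34 = 89.
P[3]: D(K, 32) = 86; 86 ⊕ 69 = 19.
P[4]: D(K, 21) = 75; 75 ⊕ 32 = 107.
P[5]: D(K, 78) = 132; 132 ⊕ 21 = 145.
P[6]: D(K, 247) = 45; 45 ⊕ 78 = 99.
Blocks that differ from the original plaintext: P[5], P[6].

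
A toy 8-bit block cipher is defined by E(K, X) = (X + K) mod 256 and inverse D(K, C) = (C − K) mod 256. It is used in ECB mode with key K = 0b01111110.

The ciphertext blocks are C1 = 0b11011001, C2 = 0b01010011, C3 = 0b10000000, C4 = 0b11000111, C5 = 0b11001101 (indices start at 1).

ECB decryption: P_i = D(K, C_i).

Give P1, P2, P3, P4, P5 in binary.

P1 = 0b01011011, P2 = 0b11010101, P3 = 0b00000010, P4 = 0b01001001, P5 = 0b01001111

P1: D(K, 0b11011001) = 0b01011011.
P2: D(K, 0b01010011) = 0b11010101.
P3: D(K, 0b10000000) = 0b00000010.
P4: D(K, 0b11000111) = 0b01001001.
P5: D(K, 0b11001101) = 0b01001111.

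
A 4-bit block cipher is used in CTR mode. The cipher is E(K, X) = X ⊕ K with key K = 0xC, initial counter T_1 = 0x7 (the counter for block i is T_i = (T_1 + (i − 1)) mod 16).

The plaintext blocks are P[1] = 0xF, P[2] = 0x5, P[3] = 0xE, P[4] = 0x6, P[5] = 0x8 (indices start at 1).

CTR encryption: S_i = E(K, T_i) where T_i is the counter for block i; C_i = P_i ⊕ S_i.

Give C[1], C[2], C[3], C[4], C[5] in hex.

C[1]: T = 0x7, S = E(K, T) = 0xB; 0xF ⊕ 0xB = 0x4.
C[2]: T = 0x8, S = E(K, T) = 0x4; 0x5 ⊕ 0x4 = 0x1.
C[3]: T = 0x9, S = E(K, T) = 0x5; 0xE ⊕ 0x5 = 0xB.
C[4]: T = 0xA, S = E(K, T) = 0x6; 0x6 ⊕ 0x6 = 0x0.
C[5]: T = 0xB, S = E(K, T) = 0x7; 0x8 ⊕ 0x7 = 0xF.

C[1] = 0x4, C[2] = 0x1, C[3] = 0xB, C[4] = 0x0, C[5] = 0xF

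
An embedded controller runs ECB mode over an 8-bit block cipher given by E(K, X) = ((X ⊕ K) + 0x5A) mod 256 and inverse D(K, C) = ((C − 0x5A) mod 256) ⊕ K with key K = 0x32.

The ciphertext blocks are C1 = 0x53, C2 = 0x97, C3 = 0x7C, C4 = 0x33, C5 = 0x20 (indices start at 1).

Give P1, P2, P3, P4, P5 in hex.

ECB decryption: P_i = D(K, C_i).
P1: D(K, 0x53) = 0xCB.
P2: D(K, 0x97) = 0x0F.
P3: D(K, 0x7C) = 0x10.
P4: D(K, 0x33) = 0xEB.
P5: D(K, 0x20) = 0xF4.

P1 = 0xCB, P2 = 0x0F, P3 = 0x10, P4 = 0xEB, P5 = 0xF4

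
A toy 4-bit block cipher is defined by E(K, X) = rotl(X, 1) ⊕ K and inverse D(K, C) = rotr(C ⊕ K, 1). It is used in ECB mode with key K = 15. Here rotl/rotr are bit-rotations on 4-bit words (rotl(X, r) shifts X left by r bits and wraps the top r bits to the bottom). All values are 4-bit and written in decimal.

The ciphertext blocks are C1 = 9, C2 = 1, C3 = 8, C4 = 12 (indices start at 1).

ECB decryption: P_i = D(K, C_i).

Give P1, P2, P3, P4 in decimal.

P1 = 3, P2 = 7, P3 = 11, P4 = 9

P1: D(K, 9) = 3.
P2: D(K, 1) = 7.
P3: D(K, 8) = 11.
P4: D(K, 12) = 9.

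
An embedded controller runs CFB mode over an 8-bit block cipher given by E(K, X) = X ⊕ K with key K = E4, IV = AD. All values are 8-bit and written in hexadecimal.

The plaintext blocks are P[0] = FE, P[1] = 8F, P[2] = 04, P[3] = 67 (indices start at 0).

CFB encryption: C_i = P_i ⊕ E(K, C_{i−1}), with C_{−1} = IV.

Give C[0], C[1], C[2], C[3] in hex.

C[0]: E(K, AD) = 49; FE ⊕ 49 = B7.
C[1]: E(K, B7) = 53; 8F ⊕ 53 = DC.
C[2]: E(K, DC) = 38; 04 ⊕ 38 = 3C.
C[3]: E(K, 3C) = D8; 67 ⊕ D8 = BF.

C[0] = B7, C[1] = DC, C[2] = 3C, C[3] = BF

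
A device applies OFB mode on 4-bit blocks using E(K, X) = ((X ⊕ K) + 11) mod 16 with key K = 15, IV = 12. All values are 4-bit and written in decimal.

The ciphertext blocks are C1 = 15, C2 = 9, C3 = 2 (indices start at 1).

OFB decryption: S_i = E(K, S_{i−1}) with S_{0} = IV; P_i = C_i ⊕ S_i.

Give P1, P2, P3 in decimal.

P1: S = E(K, 12) = 14; 15 ⊕ 14 = 1.
P2: S = E(K, 14) = 12; 9 ⊕ 12 = 5.
P3: S = E(K, 12) = 14; 2 ⊕ 14 = 12.

P1 = 1, P2 = 5, P3 = 12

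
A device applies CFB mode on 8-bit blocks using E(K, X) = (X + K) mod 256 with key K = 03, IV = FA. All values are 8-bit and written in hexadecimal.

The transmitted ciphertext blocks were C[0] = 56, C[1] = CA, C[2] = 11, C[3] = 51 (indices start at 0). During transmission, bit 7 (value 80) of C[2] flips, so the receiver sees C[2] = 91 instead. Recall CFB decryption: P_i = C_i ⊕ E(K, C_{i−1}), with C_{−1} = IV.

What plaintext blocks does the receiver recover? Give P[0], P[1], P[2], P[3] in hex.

P[0] = AB, P[1] = 93, P[2] = 5C, P[3] = C5

Only C[2] changed, to 91. In CFB, a change in C_i flips the same bit in P_i and garbles P_{i+1}. Decrypting the received ciphertext:
P[0]: E(K, FA) = FD; 56 ⊕ FD = AB.
P[1]: E(K, 56) = 59; CA ⊕ 59 = 93.
P[2]: E(K, CA) = CD; 91 ⊕ CD = 5C.
P[3]: E(K, 91) = 94; 51 ⊕ 94 = C5.
Blocks that differ from the original plaintext: P[2], P[3].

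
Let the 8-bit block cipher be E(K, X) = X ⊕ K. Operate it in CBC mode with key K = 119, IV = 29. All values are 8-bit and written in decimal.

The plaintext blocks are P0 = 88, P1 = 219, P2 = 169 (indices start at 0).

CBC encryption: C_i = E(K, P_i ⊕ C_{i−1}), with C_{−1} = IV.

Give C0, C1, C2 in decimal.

C0 = 50, C1 = 158, C2 = 64

C0: P0 ⊕ 29 = 69; E(K, 69) = 50.
C1: P1 ⊕ 50 = 233; E(K, 233) = 158.
C2: P2 ⊕ 158 = 55; E(K, 55) = 64.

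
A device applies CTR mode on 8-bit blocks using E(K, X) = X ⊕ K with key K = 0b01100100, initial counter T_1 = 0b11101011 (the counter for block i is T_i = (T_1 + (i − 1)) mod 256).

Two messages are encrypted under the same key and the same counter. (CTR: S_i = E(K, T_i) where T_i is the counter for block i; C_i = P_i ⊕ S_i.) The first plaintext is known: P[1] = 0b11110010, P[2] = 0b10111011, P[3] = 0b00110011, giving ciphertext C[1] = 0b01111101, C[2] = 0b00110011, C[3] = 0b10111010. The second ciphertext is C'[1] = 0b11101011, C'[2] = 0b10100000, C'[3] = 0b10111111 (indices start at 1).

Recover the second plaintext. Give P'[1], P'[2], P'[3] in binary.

P'[1] = 0b01100100, P'[2] = 0b00101000, P'[3] = 0b00110110

In CTR with a reused counter, both messages share the same keystream S_i, so C_i ⊕ C'_i = P_i ⊕ P'_i and thus P'_i = P_i ⊕ C_i ⊕ C'_i.
P'[1]: 0b11110010 ⊕ 0b01111101 ⊕ 0b11101011 = 0b01100100.
P'[2]: 0b10111011 ⊕ 0b00110011 ⊕ 0b10100000 = 0b00101000.
P'[3]: 0b00110011 ⊕ 0b10111010 ⊕ 0b10111111 = 0b00110110.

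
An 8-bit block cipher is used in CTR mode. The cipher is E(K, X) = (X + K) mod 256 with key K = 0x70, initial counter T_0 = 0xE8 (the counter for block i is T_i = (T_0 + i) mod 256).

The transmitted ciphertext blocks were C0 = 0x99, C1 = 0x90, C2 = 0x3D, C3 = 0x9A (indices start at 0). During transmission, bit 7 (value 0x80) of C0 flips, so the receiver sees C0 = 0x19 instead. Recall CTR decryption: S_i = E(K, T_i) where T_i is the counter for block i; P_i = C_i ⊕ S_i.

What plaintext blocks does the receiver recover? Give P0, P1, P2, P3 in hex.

P0 = 0x41, P1 = 0xC9, P2 = 0x67, P3 = 0xC1

Only C0 changed, to 0x19. In CTR, a change in C_i flips the same bit in P_i only; the keystream is unaffected. Decrypting the received ciphertext:
P0: T = 0xE8, S = E(K, T) = 0x58; 0x19 ⊕ 0x58 = 0x41.
P1: T = 0xE9, S = E(K, T) = 0x59; 0x90 ⊕ 0x59 = 0xC9.
P2: T = 0xEA, S = E(K, T) = 0x5A; 0x3D ⊕ 0x5A = 0x67.
P3: T = 0xEB, S = E(K, T) = 0x5B; 0x9A ⊕ 0x5B = 0xC1.
Blocks that differ from the original plaintext: P0.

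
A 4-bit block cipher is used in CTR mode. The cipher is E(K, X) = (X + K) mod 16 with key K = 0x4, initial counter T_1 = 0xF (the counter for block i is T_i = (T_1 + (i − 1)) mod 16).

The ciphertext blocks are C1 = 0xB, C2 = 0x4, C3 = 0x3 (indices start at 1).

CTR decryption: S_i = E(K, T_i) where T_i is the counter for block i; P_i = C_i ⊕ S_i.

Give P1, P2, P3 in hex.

P1: T = 0xF, S = E(K, T) = 0x3; 0xB ⊕ 0x3 = 0x8.
P2: T = 0x0, S = E(K, T) = 0x4; 0x4 ⊕ 0x4 = 0x0.
P3: T = 0x1, S = E(K, T) = 0x5; 0x3 ⊕ 0x5 = 0x6.

P1 = 0x8, P2 = 0x0, P3 = 0x6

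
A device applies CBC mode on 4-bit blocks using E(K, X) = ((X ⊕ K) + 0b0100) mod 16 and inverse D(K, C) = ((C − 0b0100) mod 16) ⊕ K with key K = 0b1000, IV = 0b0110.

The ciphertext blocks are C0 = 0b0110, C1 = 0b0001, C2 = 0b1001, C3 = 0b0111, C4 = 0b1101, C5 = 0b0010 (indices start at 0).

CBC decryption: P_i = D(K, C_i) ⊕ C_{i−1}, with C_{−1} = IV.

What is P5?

P5: D(K, 0b0010) = 0b0110; 0b0110 ⊕ 0b1101 = 0b1011.

P5 = 0b1011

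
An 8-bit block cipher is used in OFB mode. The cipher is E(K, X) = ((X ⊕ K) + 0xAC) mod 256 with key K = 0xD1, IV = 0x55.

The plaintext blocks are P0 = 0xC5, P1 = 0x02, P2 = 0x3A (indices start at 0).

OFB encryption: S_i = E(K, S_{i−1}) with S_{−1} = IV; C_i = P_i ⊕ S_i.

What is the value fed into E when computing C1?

C0: S = E(K, 0x55) = 0x30; 0xC5 ⊕ 0x30 = 0xF5.
C1: S = E(K, 0x30) = 0x8D; 0x02 ⊕ 0x8D = 0x8F.
So the input to E for block 1 is 0x30.

0x30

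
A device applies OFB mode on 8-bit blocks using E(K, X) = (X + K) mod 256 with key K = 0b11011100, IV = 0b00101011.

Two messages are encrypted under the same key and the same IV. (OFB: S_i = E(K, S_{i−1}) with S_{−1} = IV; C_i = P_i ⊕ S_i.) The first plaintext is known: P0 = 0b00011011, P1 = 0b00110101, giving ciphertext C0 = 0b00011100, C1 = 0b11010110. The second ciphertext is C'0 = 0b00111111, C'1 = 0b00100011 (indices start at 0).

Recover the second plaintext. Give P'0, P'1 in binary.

In OFB with a reused IV, both messages share the same keystream S_i, so C_i ⊕ C'_i = P_i ⊕ P'_i and thus P'_i = P_i ⊕ C_i ⊕ C'_i.
P'0: 0b00011011 ⊕ 0b00011100 ⊕ 0b00111111 = 0b00111000.
P'1: 0b00110101 ⊕ 0b11010110 ⊕ 0b00100011 = 0b11000000.

P'0 = 0b00111000, P'1 = 0b11000000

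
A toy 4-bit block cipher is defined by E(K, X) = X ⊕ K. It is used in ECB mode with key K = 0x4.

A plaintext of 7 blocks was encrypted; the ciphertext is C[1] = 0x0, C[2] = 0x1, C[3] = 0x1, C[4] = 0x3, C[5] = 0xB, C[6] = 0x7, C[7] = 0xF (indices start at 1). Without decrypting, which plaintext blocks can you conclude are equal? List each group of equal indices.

ECB encrypts each block independently with the same key, so equal ciphertext blocks imply equal plaintext blocks.
C[2] = C[3] = 0x1, so P[2] = P[3].

P[2] = P[3]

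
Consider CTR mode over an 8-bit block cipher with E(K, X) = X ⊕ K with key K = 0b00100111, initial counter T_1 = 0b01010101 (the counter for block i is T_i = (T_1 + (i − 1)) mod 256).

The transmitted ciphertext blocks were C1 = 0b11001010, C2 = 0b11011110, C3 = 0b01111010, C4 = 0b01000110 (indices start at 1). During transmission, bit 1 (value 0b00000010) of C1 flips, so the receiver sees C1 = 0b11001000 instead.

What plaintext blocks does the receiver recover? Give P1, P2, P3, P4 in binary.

P1 = 0b10111010, P2 = 0b10101111, P3 = 0b00001010, P4 = 0b00111001

CTR decryption: S_i = E(K, T_i) where T_i is the counter for block i; P_i = C_i ⊕ S_i.
Only C1 changed, to 0b11001000. In CTR, a change in C_i flips the same bit in P_i only; the keystream is unaffected. Decrypting the received ciphertext:
P1: T = 0b01010101, S = E(K, T) = 0b01110010; 0b11001000 ⊕ 0b01110010 = 0b10111010.
P2: T = 0b01010110, S = E(K, T) = 0b01110001; 0b11011110 ⊕ 0b01110001 = 0b10101111.
P3: T = 0b01010111, S = E(K, T) = 0b01110000; 0b01111010 ⊕ 0b01110000 = 0b00001010.
P4: T = 0b01011000, S = E(K, T) = 0b01111111; 0b01000110 ⊕ 0b01111111 = 0b00111001.
Blocks that differ from the original plaintext: P1.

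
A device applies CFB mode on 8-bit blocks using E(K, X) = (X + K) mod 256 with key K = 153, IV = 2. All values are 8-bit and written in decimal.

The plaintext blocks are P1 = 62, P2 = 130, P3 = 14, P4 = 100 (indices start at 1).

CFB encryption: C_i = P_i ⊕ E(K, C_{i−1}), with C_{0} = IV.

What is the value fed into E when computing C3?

C1: E(K, 2) = 155; 62 ⊕ 155 = 165.
C2: E(K, 165) = 62; 130 ⊕ 62 = 188.
C3: E(K, 188) = 85; 14 ⊕ 85 = 91.
So the input to E for block 3 is 188.

188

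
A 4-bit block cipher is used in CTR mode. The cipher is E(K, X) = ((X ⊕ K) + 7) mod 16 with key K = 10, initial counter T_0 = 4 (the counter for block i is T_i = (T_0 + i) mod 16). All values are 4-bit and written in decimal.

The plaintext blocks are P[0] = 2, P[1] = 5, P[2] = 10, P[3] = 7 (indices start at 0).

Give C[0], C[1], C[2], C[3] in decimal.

CTR encryption: S_i = E(K, T_i) where T_i is the counter for block i; C_i = P_i ⊕ S_i.
C[0]: T = 4, S = E(K, T) = 5; 2 ⊕ 5 = 7.
C[1]: T = 5, S = E(K, T) = 6; 5 ⊕ 6 = 3.
C[2]: T = 6, S = E(K, T) = 3; 10 ⊕ 3 = 9.
C[3]: T = 7, S = E(K, T) = 4; 7 ⊕ 4 = 3.

C[0] = 7, C[1] = 3, C[2] = 9, C[3] = 3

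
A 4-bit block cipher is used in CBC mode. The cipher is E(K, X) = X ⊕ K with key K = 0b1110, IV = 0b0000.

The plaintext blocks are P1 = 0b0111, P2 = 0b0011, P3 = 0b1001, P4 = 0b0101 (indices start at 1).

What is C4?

CBC encryption: C_i = E(K, P_i ⊕ C_{i−1}), with C_{0} = IV.
C1: P1 ⊕ 0b0000 = 0b0111; E(K, 0b0111) = 0b1001.
C2: P2 ⊕ 0b1001 = 0b1010; E(K, 0b1010) = 0b0100.
C3: P3 ⊕ 0b0100 = 0b1101; E(K, 0b1101) = 0b0011.
C4: P4 ⊕ 0b0011 = 0b0110; E(K, 0b0110) = 0b1000.

C4 = 0b1000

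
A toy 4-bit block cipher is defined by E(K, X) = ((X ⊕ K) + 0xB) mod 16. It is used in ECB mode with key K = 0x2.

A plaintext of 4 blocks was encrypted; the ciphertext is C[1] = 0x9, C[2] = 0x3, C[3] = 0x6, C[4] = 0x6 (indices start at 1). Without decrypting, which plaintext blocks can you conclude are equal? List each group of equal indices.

P[3] = P[4]

ECB encrypts each block independently with the same key, so equal ciphertext blocks imply equal plaintext blocks.
C[3] = C[4] = 0x6, so P[3] = P[4].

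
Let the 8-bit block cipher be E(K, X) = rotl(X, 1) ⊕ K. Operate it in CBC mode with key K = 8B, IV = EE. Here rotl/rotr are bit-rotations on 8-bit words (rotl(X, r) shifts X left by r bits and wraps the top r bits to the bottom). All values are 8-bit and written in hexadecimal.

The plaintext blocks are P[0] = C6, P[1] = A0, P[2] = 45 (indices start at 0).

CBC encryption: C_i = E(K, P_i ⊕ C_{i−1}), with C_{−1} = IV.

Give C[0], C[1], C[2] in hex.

C[0]: P[0] ⊕ EE = 28; E(K, 28) = DB.
C[1]: P[1] ⊕ DB = 7B; E(K, 7B) = 7D.
C[2]: P[2] ⊕ 7D = 38; E(K, 38) = FB.

C[0] = DB, C[1] = 7D, C[2] = FB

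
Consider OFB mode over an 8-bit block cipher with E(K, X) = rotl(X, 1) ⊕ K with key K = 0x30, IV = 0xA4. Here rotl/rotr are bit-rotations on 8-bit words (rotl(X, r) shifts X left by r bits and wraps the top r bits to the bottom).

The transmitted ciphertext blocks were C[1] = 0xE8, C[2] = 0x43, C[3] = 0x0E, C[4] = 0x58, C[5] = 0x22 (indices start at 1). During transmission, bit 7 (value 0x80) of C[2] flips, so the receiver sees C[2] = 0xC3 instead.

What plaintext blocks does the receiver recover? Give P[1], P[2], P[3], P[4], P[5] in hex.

P[1] = 0x91, P[2] = 0x01, P[3] = 0xBB, P[4] = 0x03, P[5] = 0xA4

OFB decryption: S_i = E(K, S_{i−1}) with S_{0} = IV; P_i = C_i ⊕ S_i.
Only C[2] changed, to 0xC3. In OFB, a change in C_i flips the same bit in P_i only; the keystream is unaffected. Decrypting the received ciphertext:
P[1]: S = E(K, 0xA4) = 0x79; 0xE8 ⊕ 0x79 = 0x91.
P[2]: S = E(K, 0x79) = 0xC2; 0xC3 ⊕ 0xC2 = 0x01.
P[3]: S = E(K, 0xC2) = 0xB5; 0x0E ⊕ 0xB5 = 0xBB.
P[4]: S = E(K, 0xB5) = 0x5B; 0x58 ⊕ 0x5B = 0x03.
P[5]: S = E(K, 0x5B) = 0x86; 0x22 ⊕ 0x86 = 0xA4.
Blocks that differ from the original plaintext: P[2].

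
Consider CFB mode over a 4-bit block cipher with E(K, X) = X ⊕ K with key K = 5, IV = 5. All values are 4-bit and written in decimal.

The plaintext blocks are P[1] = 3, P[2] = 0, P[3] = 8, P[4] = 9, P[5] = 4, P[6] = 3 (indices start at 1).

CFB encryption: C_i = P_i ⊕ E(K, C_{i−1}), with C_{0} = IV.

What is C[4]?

C[4] = 7

C[1]: E(K, 5) = 0; 3 ⊕ 0 = 3.
C[2]: E(K, 3) = 6; 0 ⊕ 6 = 6.
C[3]: E(K, 6) = 3; 8 ⊕ 3 = 11.
C[4]: E(K, 11) = 14; 9 ⊕ 14 = 7.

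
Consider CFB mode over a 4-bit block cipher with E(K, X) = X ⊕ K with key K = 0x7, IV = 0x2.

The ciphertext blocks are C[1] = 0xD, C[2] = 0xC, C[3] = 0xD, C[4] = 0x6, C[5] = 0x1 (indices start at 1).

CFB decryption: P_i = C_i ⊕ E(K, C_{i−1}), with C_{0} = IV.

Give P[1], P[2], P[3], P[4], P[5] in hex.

P[1] = 0x8, P[2] = 0x6, P[3] = 0x6, P[4] = 0xC, P[5] = 0x0

P[1]: E(K, 0x2) = 0x5; 0xD ⊕ 0x5 = 0x8.
P[2]: E(K, 0xD) = 0xA; 0xC ⊕ 0xA = 0x6.
P[3]: E(K, 0xC) = 0xB; 0xD ⊕ 0xB = 0x6.
P[4]: E(K, 0xD) = 0xA; 0x6 ⊕ 0xA = 0xC.
P[5]: E(K, 0x6) = 0x1; 0x1 ⊕ 0x1 = 0x0.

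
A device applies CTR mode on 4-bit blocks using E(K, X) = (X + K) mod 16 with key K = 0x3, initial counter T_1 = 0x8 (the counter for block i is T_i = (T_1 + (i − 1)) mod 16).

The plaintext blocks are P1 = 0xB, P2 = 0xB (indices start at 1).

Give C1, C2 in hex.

C1 = 0x0, C2 = 0x7

CTR encryption: S_i = E(K, T_i) where T_i is the counter for block i; C_i = P_i ⊕ S_i.
C1: T = 0x8, S = E(K, T) = 0xB; 0xB ⊕ 0xB = 0x0.
C2: T = 0x9, S = E(K, T) = 0xC; 0xB ⊕ 0xC = 0x7.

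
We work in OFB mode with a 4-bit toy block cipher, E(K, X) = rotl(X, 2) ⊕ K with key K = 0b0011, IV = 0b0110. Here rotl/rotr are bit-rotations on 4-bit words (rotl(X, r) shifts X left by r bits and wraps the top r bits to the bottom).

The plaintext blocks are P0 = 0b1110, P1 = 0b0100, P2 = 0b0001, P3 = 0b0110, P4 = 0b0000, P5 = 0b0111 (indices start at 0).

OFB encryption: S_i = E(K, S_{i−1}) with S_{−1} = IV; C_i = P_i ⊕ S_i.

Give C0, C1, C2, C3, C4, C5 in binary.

C0 = 0b0100, C1 = 0b1101, C2 = 0b0100, C3 = 0b0000, C4 = 0b1010, C5 = 0b1110

C0: S = E(K, 0b0110) = 0b1010; 0b1110 ⊕ 0b1010 = 0b0100.
C1: S = E(K, 0b1010) = 0b1001; 0b0100 ⊕ 0b1001 = 0b1101.
C2: S = E(K, 0b1001) = 0b0101; 0b0001 ⊕ 0b0101 = 0b0100.
C3: S = E(K, 0b0101) = 0b0110; 0b0110 ⊕ 0b0110 = 0b0000.
C4: S = E(K, 0b0110) = 0b1010; 0b0000 ⊕ 0b1010 = 0b1010.
C5: S = E(K, 0b1010) = 0b1001; 0b0111 ⊕ 0b1001 = 0b1110.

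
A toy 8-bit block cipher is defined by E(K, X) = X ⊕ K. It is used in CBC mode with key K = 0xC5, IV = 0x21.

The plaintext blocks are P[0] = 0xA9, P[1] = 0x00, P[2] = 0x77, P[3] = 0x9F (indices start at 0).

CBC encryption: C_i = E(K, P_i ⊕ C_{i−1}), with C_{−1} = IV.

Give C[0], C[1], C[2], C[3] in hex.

C[0] = 0x4D, C[1] = 0x88, C[2] = 0x3A, C[3] = 0x60

C[0]: P[0] ⊕ 0x21 = 0x88; E(K, 0x88) = 0x4D.
C[1]: P[1] ⊕ 0x4D = 0x4D; E(K, 0x4D) = 0x88.
C[2]: P[2] ⊕ 0x88 = 0xFF; E(K, 0xFF) = 0x3A.
C[3]: P[3] ⊕ 0x3A = 0xA5; E(K, 0xA5) = 0x60.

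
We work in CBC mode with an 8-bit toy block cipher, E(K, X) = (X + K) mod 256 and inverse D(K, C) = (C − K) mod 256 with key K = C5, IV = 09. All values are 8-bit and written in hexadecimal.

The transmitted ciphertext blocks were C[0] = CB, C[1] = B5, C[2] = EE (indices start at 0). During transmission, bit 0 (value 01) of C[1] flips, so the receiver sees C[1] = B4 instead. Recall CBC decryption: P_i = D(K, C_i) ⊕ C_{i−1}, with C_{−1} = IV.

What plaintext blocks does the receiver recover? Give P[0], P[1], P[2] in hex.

Only C[1] changed, to B4. In CBC, a change in C_i garbles P_i and flips the same bit in P_{i+1}. Decrypting the received ciphertext:
P[0]: D(K, CB) = 06; 06 ⊕ 09 = 0F.
P[1]: D(K, B4) = EF; EF ⊕ CB = 24.
P[2]: D(K, EE) = 29; 29 ⊕ B4 = 9D.
Blocks that differ from the original plaintext: P[1], P[2].

P[0] = 0F, P[1] = 24, P[2] = 9D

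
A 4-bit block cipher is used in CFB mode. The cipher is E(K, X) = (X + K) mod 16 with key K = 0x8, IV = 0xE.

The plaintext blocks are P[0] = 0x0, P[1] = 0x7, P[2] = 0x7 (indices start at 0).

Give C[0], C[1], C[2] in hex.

C[0] = 0x6, C[1] = 0x9, C[2] = 0x6

CFB encryption: C_i = P_i ⊕ E(K, C_{i−1}), with C_{−1} = IV.
C[0]: E(K, 0xE) = 0x6; 0x0 ⊕ 0x6 = 0x6.
C[1]: E(K, 0x6) = 0xE; 0x7 ⊕ 0xE = 0x9.
C[2]: E(K, 0x9) = 0x1; 0x7 ⊕ 0x1 = 0x6.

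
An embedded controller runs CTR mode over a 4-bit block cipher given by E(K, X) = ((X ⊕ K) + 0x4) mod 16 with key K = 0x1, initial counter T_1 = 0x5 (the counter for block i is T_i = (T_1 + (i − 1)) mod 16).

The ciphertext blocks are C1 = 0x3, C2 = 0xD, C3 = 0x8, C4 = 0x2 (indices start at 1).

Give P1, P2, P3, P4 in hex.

CTR decryption: S_i = E(K, T_i) where T_i is the counter for block i; P_i = C_i ⊕ S_i.
P1: T = 0x5, S = E(K, T) = 0x8; 0x3 ⊕ 0x8 = 0xB.
P2: T = 0x6, S = E(K, T) = 0xB; 0xD ⊕ 0xB = 0x6.
P3: T = 0x7, S = E(K, T) = 0xA; 0x8 ⊕ 0xA = 0x2.
P4: T = 0x8, S = E(K, T) = 0xD; 0x2 ⊕ 0xD = 0xF.

P1 = 0xB, P2 = 0x6, P3 = 0x2, P4 = 0xF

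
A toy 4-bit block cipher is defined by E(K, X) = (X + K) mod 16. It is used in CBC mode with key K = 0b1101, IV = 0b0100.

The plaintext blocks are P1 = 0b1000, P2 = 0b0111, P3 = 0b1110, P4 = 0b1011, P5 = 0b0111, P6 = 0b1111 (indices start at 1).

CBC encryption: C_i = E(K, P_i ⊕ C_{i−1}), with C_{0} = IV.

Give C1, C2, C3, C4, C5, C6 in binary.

C1 = 0b1001, C2 = 0b1011, C3 = 0b0010, C4 = 0b0110, C5 = 0b1110, C6 = 0b1110

C1: P1 ⊕ 0b0100 = 0b1100; E(K, 0b1100) = 0b1001.
C2: P2 ⊕ 0b1001 = 0b1110; E(K, 0b1110) = 0b1011.
C3: P3 ⊕ 0b1011 = 0b0101; E(K, 0b0101) = 0b0010.
C4: P4 ⊕ 0b0010 = 0b1001; E(K, 0b1001) = 0b0110.
C5: P5 ⊕ 0b0110 = 0b0001; E(K, 0b0001) = 0b1110.
C6: P6 ⊕ 0b1110 = 0b0001; E(K, 0b0001) = 0b1110.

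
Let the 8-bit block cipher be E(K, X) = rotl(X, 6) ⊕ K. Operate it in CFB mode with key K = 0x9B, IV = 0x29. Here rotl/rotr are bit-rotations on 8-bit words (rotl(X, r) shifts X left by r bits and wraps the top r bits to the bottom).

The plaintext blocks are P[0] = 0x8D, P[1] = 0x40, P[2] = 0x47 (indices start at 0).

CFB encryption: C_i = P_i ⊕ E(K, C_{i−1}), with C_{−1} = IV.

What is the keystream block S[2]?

0xA8

C[0]: E(K, 0x29) = 0xD1; 0x8D ⊕ 0xD1 = 0x5C.
C[1]: E(K, 0x5C) = 0x8C; 0x40 ⊕ 0x8C = 0xCC.
C[2]: E(K, 0xCC) = 0xA8; 0x47 ⊕ 0xA8 = 0xEF.
So S[2] = 0xA8.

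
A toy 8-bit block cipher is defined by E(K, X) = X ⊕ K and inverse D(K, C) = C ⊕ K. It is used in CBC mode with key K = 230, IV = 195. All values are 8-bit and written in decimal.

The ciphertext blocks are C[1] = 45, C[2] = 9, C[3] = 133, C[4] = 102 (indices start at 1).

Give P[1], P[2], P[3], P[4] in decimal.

P[1] = 8, P[2] = 194, P[3] = 106, P[4] = 5

CBC decryption: P_i = D(K, C_i) ⊕ C_{i−1}, with C_{0} = IV.
P[1]: D(K, 45) = 203; 203 ⊕ 195 = 8.
P[2]: D(K, 9) = 239; 239 ⊕ 45 = 194.
P[3]: D(K, 133) = 99; 99 ⊕ 9 = 106.
P[4]: D(K, 102) = 128; 128 ⊕ 133 = 5.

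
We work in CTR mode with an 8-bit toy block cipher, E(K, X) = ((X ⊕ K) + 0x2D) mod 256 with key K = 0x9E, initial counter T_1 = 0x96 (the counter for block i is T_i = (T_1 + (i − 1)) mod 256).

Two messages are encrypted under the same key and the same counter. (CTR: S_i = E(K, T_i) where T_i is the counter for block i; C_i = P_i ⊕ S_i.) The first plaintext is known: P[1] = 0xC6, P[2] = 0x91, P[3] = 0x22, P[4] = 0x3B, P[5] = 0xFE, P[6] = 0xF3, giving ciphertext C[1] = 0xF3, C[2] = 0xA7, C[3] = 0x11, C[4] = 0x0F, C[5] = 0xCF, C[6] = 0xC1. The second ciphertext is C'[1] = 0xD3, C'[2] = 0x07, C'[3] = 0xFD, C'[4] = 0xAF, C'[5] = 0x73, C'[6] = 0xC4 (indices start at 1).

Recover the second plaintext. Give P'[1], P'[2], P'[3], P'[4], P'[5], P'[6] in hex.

In CTR with a reused counter, both messages share the same keystream S_i, so C_i ⊕ C'_i = P_i ⊕ P'_i and thus P'_i = P_i ⊕ C_i ⊕ C'_i.
P'[1]: 0xC6 ⊕ 0xF3 ⊕ 0xD3 = 0xE6.
P'[2]: 0x91 ⊕ 0xA7 ⊕ 0x07 = 0x31.
P'[3]: 0x22 ⊕ 0x11 ⊕ 0xFD = 0xCE.
P'[4]: 0x3B ⊕ 0x0F ⊕ 0xAF = 0x9B.
P'[5]: 0xFE ⊕ 0xCF ⊕ 0x73 = 0x42.
P'[6]: 0xF3 ⊕ 0xC1 ⊕ 0xC4 = 0xF6.

P'[1] = 0xE6, P'[2] = 0x31, P'[3] = 0xCE, P'[4] = 0x9B, P'[5] = 0x42, P'[6] = 0xF6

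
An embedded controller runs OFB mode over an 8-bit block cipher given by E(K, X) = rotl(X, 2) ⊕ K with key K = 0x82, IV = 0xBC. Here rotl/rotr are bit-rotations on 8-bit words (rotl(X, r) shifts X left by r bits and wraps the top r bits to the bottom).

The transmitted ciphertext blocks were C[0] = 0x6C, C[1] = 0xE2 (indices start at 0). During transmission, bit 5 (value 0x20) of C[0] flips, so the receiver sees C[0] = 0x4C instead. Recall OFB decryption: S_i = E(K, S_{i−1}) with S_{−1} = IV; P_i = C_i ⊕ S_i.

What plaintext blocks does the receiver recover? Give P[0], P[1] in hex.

Only C[0] changed, to 0x4C. In OFB, a change in C_i flips the same bit in P_i only; the keystream is unaffected. Decrypting the received ciphertext:
P[0]: S = E(K, 0xBC) = 0x70; 0x4C ⊕ 0x70 = 0x3C.
P[1]: S = E(K, 0x70) = 0x43; 0xE2 ⊕ 0x43 = 0xA1.
Blocks that differ from the original plaintext: P[0].

P[0] = 0x3C, P[1] = 0xA1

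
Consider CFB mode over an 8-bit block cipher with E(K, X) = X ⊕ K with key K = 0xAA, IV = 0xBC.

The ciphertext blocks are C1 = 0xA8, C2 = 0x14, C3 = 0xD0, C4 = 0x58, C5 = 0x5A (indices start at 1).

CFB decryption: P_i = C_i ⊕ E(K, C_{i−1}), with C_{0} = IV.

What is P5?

P5 = 0xA8

P5: E(K, 0x58) = 0xF2; 0x5A ⊕ 0xF2 = 0xA8.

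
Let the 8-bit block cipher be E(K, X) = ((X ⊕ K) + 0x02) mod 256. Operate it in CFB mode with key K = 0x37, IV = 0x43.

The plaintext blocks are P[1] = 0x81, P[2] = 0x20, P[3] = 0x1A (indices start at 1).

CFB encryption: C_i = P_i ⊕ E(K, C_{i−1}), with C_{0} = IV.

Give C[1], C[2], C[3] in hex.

C[1]: E(K, 0x43) = 0x76; 0x81 ⊕ 0x76 = 0xF7.
C[2]: E(K, 0xF7) = 0xC2; 0x20 ⊕ 0xC2 = 0xE2.
C[3]: E(K, 0xE2) = 0xD7; 0x1A ⊕ 0xD7 = 0xCD.

C[1] = 0xF7, C[2] = 0xE2, C[3] = 0xCD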